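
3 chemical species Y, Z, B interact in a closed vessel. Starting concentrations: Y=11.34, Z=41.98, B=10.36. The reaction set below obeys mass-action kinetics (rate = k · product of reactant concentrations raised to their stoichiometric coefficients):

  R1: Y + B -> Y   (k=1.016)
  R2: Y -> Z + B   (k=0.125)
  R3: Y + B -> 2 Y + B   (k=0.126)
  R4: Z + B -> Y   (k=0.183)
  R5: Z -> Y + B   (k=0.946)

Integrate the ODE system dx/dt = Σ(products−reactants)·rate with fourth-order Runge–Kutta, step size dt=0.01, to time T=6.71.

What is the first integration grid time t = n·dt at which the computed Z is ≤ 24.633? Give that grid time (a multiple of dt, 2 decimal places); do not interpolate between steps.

RK4 with dt=0.01: 671 steps to T=6.71. Trajectory (selected grid times):
t=0.00: Y=11.34 Z=41.98 B=10.36
t=0.43: Y=30.83 Z=24.69 B=0.79
t=0.44: Y=31.09 Z=24.46 B=0.78
t=0.75: Y=37.69 Z=18.73 B=0.55
t=1.49: Y=46.51 Z=11.59 B=0.34
t=2.24: Y=50.79 Z=8.71 B=0.28
t=2.98: Y=53.17 Z=7.60 B=0.25
t=3.73: Y=54.81 Z=7.19 B=0.24
t=4.47: Y=56.13 Z=7.10 B=0.24
t=5.22: Y=57.35 Z=7.15 B=0.23
t=5.96: Y=58.51 Z=7.24 B=0.23
t=6.71: Y=59.69 Z=7.37 B=0.23
Z(0.43)=24.689 > 24.633 but Z(0.44)=24.460 ≤ 24.633, so the first grid time is t=0.44.

Threshold first reached at t = 0.44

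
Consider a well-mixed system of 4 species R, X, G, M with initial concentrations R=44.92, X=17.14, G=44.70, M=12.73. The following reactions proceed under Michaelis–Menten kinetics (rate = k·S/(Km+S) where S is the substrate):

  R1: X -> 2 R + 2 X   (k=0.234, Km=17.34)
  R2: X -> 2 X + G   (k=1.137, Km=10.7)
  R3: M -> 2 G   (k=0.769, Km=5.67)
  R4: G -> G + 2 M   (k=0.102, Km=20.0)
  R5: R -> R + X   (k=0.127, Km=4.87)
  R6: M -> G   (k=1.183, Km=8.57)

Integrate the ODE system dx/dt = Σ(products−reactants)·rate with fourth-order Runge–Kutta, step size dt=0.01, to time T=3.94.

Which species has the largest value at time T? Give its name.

RK4 with dt=0.01: 394 steps to T=3.94. Trajectory (selected grid times):
t=0.00: R=44.92 X=17.14 G=44.70 M=12.73
t=0.44: R=45.02 X=17.55 G=45.78 M=12.25
t=0.88: R=45.13 X=17.97 G=46.86 M=11.78
t=1.31: R=45.23 X=18.37 G=47.90 M=11.33
t=1.75: R=45.34 X=18.80 G=48.96 M=10.87
t=2.19: R=45.44 X=19.22 G=50.01 M=10.43
t=2.63: R=45.55 X=19.65 G=51.05 M=9.99
t=3.06: R=45.66 X=20.07 G=52.06 M=9.57
t=3.50: R=45.77 X=20.50 G=53.08 M=9.16
t=3.94: R=45.88 X=20.94 G=54.09 M=8.75
At T=3.94: R=45.88 X=20.94 G=54.09 M=8.75; the largest is G.

Dominant species at T: G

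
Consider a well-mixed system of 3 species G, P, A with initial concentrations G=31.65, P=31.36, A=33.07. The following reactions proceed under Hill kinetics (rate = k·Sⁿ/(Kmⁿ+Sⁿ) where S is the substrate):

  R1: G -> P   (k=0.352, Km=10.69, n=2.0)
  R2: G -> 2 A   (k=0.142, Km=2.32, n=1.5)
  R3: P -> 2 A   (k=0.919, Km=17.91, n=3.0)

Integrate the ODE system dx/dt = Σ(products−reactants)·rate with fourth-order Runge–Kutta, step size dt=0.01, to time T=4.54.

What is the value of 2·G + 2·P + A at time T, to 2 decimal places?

Check how each reaction changes W = 2·G + 2·P + A (weight of products minus weight of reactants):
R1: G -> P: (2·1) − (2·1) = 2 − 2 = 0
R2: G -> 2 A: (1·2) − (2·1) = 2 − 2 = 0
R3: P -> 2 A: (1·2) − (2·1) = 2 − 2 = 0
Every reaction leaves W unchanged, so W is conserved and no simulation is needed: W(T) = W(0) = 2·31.65 + 2·31.36 + 33.07 = 159.09

Value at T = 159.09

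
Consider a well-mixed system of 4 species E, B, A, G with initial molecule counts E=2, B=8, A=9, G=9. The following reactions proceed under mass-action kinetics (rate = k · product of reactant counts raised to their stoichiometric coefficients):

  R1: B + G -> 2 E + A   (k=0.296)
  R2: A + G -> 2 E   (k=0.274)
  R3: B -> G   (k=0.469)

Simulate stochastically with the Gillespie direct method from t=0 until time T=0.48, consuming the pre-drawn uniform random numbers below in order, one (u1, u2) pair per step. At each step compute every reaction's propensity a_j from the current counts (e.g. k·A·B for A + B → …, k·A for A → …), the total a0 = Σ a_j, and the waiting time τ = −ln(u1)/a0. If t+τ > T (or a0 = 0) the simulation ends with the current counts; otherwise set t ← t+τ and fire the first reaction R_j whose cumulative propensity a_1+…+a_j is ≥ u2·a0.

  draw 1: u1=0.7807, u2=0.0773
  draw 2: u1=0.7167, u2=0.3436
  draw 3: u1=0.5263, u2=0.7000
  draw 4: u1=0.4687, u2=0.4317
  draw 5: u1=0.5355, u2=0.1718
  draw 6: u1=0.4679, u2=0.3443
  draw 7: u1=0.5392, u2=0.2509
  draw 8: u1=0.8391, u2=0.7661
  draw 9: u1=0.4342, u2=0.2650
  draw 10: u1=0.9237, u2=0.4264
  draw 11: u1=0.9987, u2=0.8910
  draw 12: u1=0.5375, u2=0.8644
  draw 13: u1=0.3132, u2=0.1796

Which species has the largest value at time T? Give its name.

t=0.000: E=2 B=8 A=9 G=9
Draw 1: a1=21.312, a2=22.194, a3=3.752, a0=47.258; τ=−ln(0.7807)/47.258=0.005 → t=0.005; u2·a0=0.0773·47.258=3.653 ≤ a1=21.312 → R1 fires; E=4 B=7 A=10 G=8
Draw 2: a1=16.576, a2=21.920, a3=3.283, a0=41.779; τ=−ln(0.7167)/41.779=0.008 → t=0.013; u2·a0=0.3436·41.779=14.355 ≤ a1=16.576 → R1 fires; E=6 B=6 A=11 G=7
Draw 3: a1=12.432, a2=21.098, a3=2.814, a0=36.344; τ=−ln(0.5263)/36.344=0.018 → t=0.031; u2·a0=0.7000·36.344=25.441; a1=12.432 < 25.441 ≤ a1+a2=33.530 → R2 fires; E=8 B=6 A=10 G=6
Draw 4: a1=10.656, a2=16.440, a3=2.814, a0=29.910; τ=−ln(0.4687)/29.910=0.025 → t=0.056; u2·a0=0.4317·29.910=12.912; a1=10.656 < 12.912 ≤ a1+a2=27.096 → R2 fires; E=10 B=6 A=9 G=5
Draw 5: a1=8.880, a2=12.330, a3=2.814, a0=24.024; τ=−ln(0.5355)/24.024=0.026 → t=0.082; u2·a0=0.1718·24.024=4.127 ≤ a1=8.880 → R1 fires; E=12 B=5 A=10 G=4
Draw 6: a1=5.920, a2=10.960, a3=2.345, a0=19.225; τ=−ln(0.4679)/19.225=0.040 → t=0.122; u2·a0=0.3443·19.225=6.619; a1=5.920 < 6.619 ≤ a1+a2=16.880 → R2 fires; E=14 B=5 A=9 G=3
Draw 7: a1=4.440, a2=7.398, a3=2.345, a0=14.183; τ=−ln(0.5392)/14.183=0.044 → t=0.165; u2·a0=0.2509·14.183=3.559 ≤ a1=4.440 → R1 fires; E=16 B=4 A=10 G=2
Draw 8: a1=2.368, a2=5.480, a3=1.876, a0=9.724; τ=−ln(0.8391)/9.724=0.018 → t=0.183; u2·a0=0.7661·9.724=7.450; a1=2.368 < 7.450 ≤ a1+a2=7.848 → R2 fires; E=18 B=4 A=9 G=1
Draw 9: a1=1.184, a2=2.466, a3=1.876, a0=5.526; τ=−ln(0.4342)/5.526=0.151 → t=0.334; u2·a0=0.2650·5.526=1.464; a1=1.184 < 1.464 ≤ a1+a2=3.650 → R2 fires; E=20 B=4 A=8 G=0
Draw 10: a1=0.000, a2=0.000, a3=1.876, a0=1.876; τ=−ln(0.9237)/1.876=0.042 → t=0.377; u2·a0=0.4264·1.876=0.800; a1+a2=0.000 < 0.800 ≤ a1+…+a3=1.876 → R3 fires; E=20 B=3 A=8 G=1
Draw 11: a1=0.888, a2=2.192, a3=1.407, a0=4.487; τ=−ln(0.9987)/4.487=0.000 → t=0.377; u2·a0=0.8910·4.487=3.998; a1+a2=3.080 < 3.998 ≤ a1+…+a3=4.487 → R3 fires; E=20 B=2 A=8 G=2
Draw 12: a1=1.184, a2=4.384, a3=0.938, a0=6.506; τ=−ln(0.5375)/6.506=0.095 → t=0.472; u2·a0=0.8644·6.506=5.624; a1+a2=5.568 < 5.624 ≤ a1+…+a3=6.506 → R3 fires; E=20 B=1 A=8 G=3
Draw 13: a1=0.888, a2=6.576, a3=0.469, a0=7.933; τ=−ln(0.3132)/7.933=0.146 → t=0.619 > T=0.48: stop.
At T=0.48: E=20 B=1 A=8 G=3; the largest is E.

Dominant species at T: E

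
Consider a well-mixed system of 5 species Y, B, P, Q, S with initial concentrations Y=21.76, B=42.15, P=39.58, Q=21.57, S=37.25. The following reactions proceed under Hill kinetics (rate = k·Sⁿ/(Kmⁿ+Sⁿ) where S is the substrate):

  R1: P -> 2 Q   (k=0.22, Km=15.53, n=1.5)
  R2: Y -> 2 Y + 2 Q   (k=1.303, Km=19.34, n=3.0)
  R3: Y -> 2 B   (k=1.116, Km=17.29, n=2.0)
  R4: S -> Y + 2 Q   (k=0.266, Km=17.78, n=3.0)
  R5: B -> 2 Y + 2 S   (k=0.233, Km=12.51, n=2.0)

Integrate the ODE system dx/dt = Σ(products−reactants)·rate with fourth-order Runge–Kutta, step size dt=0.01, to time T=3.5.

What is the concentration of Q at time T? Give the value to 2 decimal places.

RK4 with dt=0.01: 350 steps to T=3.5. Trajectory (selected grid times):
t=0.00: Y=21.76 B=42.15 P=39.58 Q=21.57 S=37.25
t=0.39: Y=22.05 B=42.60 P=39.51 Q=22.50 S=37.32
t=0.78: Y=22.35 B=43.06 P=39.44 Q=23.43 S=37.40
t=1.17: Y=22.65 B=43.52 P=39.37 Q=24.38 S=37.47
t=1.56: Y=22.95 B=43.99 P=39.30 Q=25.34 S=37.55
t=1.94: Y=23.24 B=44.45 P=39.24 Q=26.28 S=37.62
t=2.33: Y=23.55 B=44.93 P=39.17 Q=27.25 S=37.69
t=2.72: Y=23.86 B=45.42 P=39.10 Q=28.24 S=37.77
t=3.11: Y=24.17 B=45.91 P=39.03 Q=29.23 S=37.84
t=3.50: Y=24.48 B=46.40 P=38.96 Q=30.23 S=37.92
Read off Q at T=3.5: 30.23

Q at T = 30.23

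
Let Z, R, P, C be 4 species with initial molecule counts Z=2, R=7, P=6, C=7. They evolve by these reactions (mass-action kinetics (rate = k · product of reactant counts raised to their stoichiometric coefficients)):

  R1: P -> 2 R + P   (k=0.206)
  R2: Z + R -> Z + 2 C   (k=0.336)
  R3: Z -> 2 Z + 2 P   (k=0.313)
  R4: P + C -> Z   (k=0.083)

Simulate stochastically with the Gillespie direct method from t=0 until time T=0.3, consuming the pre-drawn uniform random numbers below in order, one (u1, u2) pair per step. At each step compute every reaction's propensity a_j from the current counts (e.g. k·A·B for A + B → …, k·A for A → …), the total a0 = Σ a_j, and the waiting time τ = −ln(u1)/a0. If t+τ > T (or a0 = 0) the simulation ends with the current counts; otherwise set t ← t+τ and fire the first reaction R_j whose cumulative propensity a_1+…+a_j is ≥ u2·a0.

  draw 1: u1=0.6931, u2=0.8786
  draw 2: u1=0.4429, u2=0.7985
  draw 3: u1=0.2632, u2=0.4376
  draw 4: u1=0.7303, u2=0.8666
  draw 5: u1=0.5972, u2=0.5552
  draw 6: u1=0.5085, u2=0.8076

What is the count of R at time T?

R at T = 5

t=0.000: Z=2 R=7 P=6 C=7
Draw 1: a1=1.236, a2=4.704, a3=0.626, a4=3.486, a0=10.052; τ=−ln(0.6931)/10.052=0.036 → t=0.036; u2·a0=0.8786·10.052=8.832; a1+…+a3=6.566 < 8.832 ≤ a1+…+a4=10.052 → R4 fires; Z=3 R=7 P=5 C=6
Draw 2: a1=1.030, a2=7.056, a3=0.939, a4=2.490, a0=11.515; τ=−ln(0.4429)/11.515=0.071 → t=0.107; u2·a0=0.7985·11.515=9.195; a1+…+a3=9.025 < 9.195 ≤ a1+…+a4=11.515 → R4 fires; Z=4 R=7 P=4 C=5
Draw 3: a1=0.824, a2=9.408, a3=1.252, a4=1.660, a0=13.144; τ=−ln(0.2632)/13.144=0.102 → t=0.209; u2·a0=0.4376·13.144=5.752; a1=0.824 < 5.752 ≤ a1+a2=10.232 → R2 fires; Z=4 R=6 P=4 C=7
Draw 4: a1=0.824, a2=8.064, a3=1.252, a4=2.324, a0=12.464; τ=−ln(0.7303)/12.464=0.025 → t=0.234; u2·a0=0.8666·12.464=10.801; a1+…+a3=10.140 < 10.801 ≤ a1+…+a4=12.464 → R4 fires; Z=5 R=6 P=3 C=6
Draw 5: a1=0.618, a2=10.080, a3=1.565, a4=1.494, a0=13.757; τ=−ln(0.5972)/13.757=0.037 → t=0.271; u2·a0=0.5552·13.757=7.638; a1=0.618 < 7.638 ≤ a1+a2=10.698 → R2 fires; Z=5 R=5 P=3 C=8
Draw 6: a1=0.618, a2=8.400, a3=1.565, a4=1.992, a0=12.575; τ=−ln(0.5085)/12.575=0.054 → t=0.325 > T=0.3: stop.
Read off R at T=0.3: 5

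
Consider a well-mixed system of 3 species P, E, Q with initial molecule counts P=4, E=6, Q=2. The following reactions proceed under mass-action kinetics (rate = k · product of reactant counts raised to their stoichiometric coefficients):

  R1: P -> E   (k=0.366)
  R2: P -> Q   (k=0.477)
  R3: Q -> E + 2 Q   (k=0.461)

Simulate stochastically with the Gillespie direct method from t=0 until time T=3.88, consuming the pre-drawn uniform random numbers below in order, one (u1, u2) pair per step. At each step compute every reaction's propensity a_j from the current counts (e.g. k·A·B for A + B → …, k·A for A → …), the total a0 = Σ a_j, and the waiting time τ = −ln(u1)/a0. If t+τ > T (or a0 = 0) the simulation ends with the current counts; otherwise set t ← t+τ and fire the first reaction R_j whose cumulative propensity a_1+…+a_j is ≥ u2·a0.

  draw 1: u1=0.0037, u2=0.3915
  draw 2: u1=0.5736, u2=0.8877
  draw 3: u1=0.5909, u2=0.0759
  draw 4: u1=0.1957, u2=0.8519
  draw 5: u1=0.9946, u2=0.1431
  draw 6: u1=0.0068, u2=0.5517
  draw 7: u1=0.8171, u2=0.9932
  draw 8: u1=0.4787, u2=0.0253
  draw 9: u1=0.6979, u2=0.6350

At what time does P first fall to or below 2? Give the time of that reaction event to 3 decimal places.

Threshold first reached at t = 1.566

t=0.000: P=4 E=6 Q=2
Draw 1: a1=1.464, a2=1.908, a3=0.922, a0=4.294; τ=−ln(0.0037)/4.294=1.304 → t=1.304; u2·a0=0.3915·4.294=1.681; a1=1.464 < 1.681 ≤ a1+a2=3.372 → R2 fires; P=3 E=6 Q=3
Draw 2: a1=1.098, a2=1.431, a3=1.383, a0=3.912; τ=−ln(0.5736)/3.912=0.142 → t=1.446; u2·a0=0.8877·3.912=3.473; a1+a2=2.529 < 3.473 ≤ a1+…+a3=3.912 → R3 fires; P=3 E=7 Q=4
Draw 3: a1=1.098, a2=1.431, a3=1.844, a0=4.373; τ=−ln(0.5909)/4.373=0.120 → t=1.566; u2·a0=0.0759·4.373=0.332 ≤ a1=1.098 → R1 fires; P=2 E=8 Q=4
Draw 4: a1=0.732, a2=0.954, a3=1.844, a0=3.530; τ=−ln(0.1957)/3.530=0.462 → t=2.028; u2·a0=0.8519·3.530=3.007; a1+a2=1.686 < 3.007 ≤ a1+…+a3=3.530 → R3 fires; P=2 E=9 Q=5
Draw 5: a1=0.732, a2=0.954, a3=2.305, a0=3.991; τ=−ln(0.9946)/3.991=0.001 → t=2.030; u2·a0=0.1431·3.991=0.571 ≤ a1=0.732 → R1 fires; P=1 E=10 Q=5
Draw 6: a1=0.366, a2=0.477, a3=2.305, a0=3.148; τ=−ln(0.0068)/3.148=1.585 → t=3.615; u2·a0=0.5517·3.148=1.737; a1+a2=0.843 < 1.737 ≤ a1+…+a3=3.148 → R3 fires; P=1 E=11 Q=6
Draw 7: a1=0.366, a2=0.477, a3=2.766, a0=3.609; τ=−ln(0.8171)/3.609=0.056 → t=3.671; u2·a0=0.9932·3.609=3.584; a1+a2=0.843 < 3.584 ≤ a1+…+a3=3.609 → R3 fires; P=1 E=12 Q=7
Draw 8: a1=0.366, a2=0.477, a3=3.227, a0=4.070; τ=−ln(0.4787)/4.070=0.181 → t=3.852; u2·a0=0.0253·4.070=0.103 ≤ a1=0.366 → R1 fires; P=0 E=13 Q=7
Draw 9: a1=0.000, a2=0.000, a3=3.227, a0=3.227; τ=−ln(0.6979)/3.227=0.111 → t=3.964 > T=3.88: stop.
P first becomes ≤ 2 when it reaches 2 at the event at t=1.566.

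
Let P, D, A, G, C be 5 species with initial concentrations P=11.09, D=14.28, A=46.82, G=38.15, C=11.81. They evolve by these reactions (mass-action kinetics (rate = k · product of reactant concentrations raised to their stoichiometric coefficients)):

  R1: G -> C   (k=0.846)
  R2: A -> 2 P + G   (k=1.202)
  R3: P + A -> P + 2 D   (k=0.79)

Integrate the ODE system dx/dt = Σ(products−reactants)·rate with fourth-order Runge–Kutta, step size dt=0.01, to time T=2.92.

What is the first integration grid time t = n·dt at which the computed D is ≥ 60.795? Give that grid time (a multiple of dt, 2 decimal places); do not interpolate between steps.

Threshold first reached at t = 0.07

RK4 with dt=0.01: 292 steps to T=2.92. Trajectory (selected grid times):
t=0.00: P=11.09 D=14.28 A=46.82 G=38.15 C=11.81
t=0.06: P=15.98 D=57.79 A=22.62 G=38.64 C=13.77
t=0.07: P=16.49 D=63.21 A=19.66 G=38.57 C=14.09
t=0.32: P=19.50 D=98.80 A=0.36 G=32.50 C=21.67
t=0.65: P=19.55 D=99.46 A=0.00 G=24.60 C=29.59
t=0.97: P=19.55 D=99.46 A=0.00 G=18.77 C=35.42
t=1.30: P=19.55 D=99.46 A=0.00 G=14.19 C=40.00
t=1.62: P=19.55 D=99.46 A=0.00 G=10.83 C=43.36
t=1.95: P=19.55 D=99.46 A=0.00 G=8.19 C=46.00
t=2.27: P=19.55 D=99.46 A=0.00 G=6.25 C=47.94
t=2.60: P=19.55 D=99.46 A=0.00 G=4.73 C=49.46
t=2.92: P=19.55 D=99.46 A=0.00 G=3.60 C=50.58
D(0.06)=57.794 < 60.795 but D(0.07)=63.209 ≥ 60.795, so the first grid time is t=0.07.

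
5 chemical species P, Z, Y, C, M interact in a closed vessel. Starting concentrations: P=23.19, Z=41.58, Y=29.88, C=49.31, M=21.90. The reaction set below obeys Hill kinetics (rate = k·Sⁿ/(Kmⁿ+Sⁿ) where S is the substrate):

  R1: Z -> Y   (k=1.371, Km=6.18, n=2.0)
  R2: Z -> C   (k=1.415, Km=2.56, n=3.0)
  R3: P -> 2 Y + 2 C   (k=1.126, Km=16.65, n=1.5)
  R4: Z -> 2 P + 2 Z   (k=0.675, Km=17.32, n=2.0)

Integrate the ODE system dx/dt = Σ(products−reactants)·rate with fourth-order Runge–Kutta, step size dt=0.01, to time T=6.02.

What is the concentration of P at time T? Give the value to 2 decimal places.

RK4 with dt=0.01: 602 steps to T=6.02. Trajectory (selected grid times):
t=0.00: P=23.19 Z=41.58 Y=29.88 C=49.31 M=21.90
t=0.67: P=23.49 Z=40.12 Y=31.72 C=51.20 M=21.90
t=1.34: P=23.77 Z=38.65 Y=33.56 C=53.10 M=21.90
t=2.01: P=24.04 Z=37.18 Y=35.41 C=55.00 M=21.90
t=2.68: P=24.30 Z=35.71 Y=37.27 C=56.90 M=21.90
t=3.34: P=24.54 Z=34.26 Y=39.09 C=58.79 M=21.90
t=4.01: P=24.77 Z=32.78 Y=40.95 C=60.71 M=21.90
t=4.68: P=24.98 Z=31.30 Y=42.81 C=62.63 M=21.90
t=5.35: P=25.17 Z=29.81 Y=44.68 C=64.56 M=21.90
t=6.02: P=25.35 Z=28.32 Y=46.54 C=66.49 M=21.90
Read off P at T=6.02: 25.35

P at T = 25.35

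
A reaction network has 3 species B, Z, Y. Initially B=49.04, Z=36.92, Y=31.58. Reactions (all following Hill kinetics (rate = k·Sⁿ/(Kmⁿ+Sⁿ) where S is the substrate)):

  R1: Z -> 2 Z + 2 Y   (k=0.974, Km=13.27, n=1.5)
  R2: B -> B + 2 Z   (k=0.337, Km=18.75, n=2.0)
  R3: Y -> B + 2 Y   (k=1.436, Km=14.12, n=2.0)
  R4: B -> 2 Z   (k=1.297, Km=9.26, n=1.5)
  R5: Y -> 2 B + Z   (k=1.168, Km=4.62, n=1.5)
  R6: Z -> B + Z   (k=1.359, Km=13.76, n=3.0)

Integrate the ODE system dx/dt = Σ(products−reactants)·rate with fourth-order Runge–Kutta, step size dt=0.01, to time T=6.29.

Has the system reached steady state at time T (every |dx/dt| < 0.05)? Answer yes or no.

RK4 with dt=0.01: 629 steps to T=6.29. Trajectory (selected grid times):
t=0.00: B=49.04 Z=36.92 Y=31.58
t=0.70: B=51.50 Z=40.36 Y=32.78
t=1.40: B=53.98 Z=43.83 Y=34.02
t=2.10: B=56.48 Z=47.32 Y=35.28
t=2.80: B=58.99 Z=50.83 Y=36.56
t=3.49: B=61.48 Z=54.31 Y=37.85
t=4.19: B=64.01 Z=57.86 Y=39.17
t=4.89: B=66.56 Z=61.42 Y=40.51
t=5.59: B=69.11 Z=65.00 Y=41.87
t=6.29: B=71.67 Z=68.59 Y=43.24
Rates at T: R1=0.8976, R2=0.3154, R3=1.2976, R4=1.2394, R5=1.1286, R6=1.3481
dx/dt at T (Σ net stoichiometry × rate): B=+3.6634, Z=+5.1359, Y=+1.9642
Largest |dx/dt| is |+5.1359| (Z) ≥ 0.05 → not steady.

Steady state at T: no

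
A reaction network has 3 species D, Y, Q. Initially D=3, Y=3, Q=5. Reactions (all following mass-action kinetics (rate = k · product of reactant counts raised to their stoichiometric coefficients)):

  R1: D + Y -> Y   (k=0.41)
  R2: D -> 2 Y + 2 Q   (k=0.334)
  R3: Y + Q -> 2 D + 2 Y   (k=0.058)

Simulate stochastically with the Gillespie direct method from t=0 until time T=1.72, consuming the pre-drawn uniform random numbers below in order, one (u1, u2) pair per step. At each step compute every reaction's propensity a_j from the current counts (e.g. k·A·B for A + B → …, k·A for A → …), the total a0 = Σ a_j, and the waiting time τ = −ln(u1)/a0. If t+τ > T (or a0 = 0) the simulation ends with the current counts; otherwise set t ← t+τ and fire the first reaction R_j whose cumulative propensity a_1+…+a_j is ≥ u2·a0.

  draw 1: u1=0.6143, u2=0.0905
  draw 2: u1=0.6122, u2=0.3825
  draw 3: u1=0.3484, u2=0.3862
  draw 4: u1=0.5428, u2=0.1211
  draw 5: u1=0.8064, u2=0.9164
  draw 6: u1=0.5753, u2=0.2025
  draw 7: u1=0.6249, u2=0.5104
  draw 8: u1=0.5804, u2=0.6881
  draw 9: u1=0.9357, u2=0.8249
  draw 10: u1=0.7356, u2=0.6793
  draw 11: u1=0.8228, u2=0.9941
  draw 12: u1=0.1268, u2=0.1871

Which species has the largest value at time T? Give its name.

t=0.000: D=3 Y=3 Q=5
Draw 1: a1=3.690, a2=1.002, a3=0.870, a0=5.562; τ=−ln(0.6143)/5.562=0.088 → t=0.088; u2·a0=0.0905·5.562=0.503 ≤ a1=3.690 → R1 fires; D=2 Y=3 Q=5
Draw 2: a1=2.460, a2=0.668, a3=0.870, a0=3.998; τ=−ln(0.6122)/3.998=0.123 → t=0.210; u2·a0=0.3825·3.998=1.529 ≤ a1=2.460 → R1 fires; D=1 Y=3 Q=5
Draw 3: a1=1.230, a2=0.334, a3=0.870, a0=2.434; τ=−ln(0.3484)/2.434=0.433 → t=0.644; u2·a0=0.3862·2.434=0.940 ≤ a1=1.230 → R1 fires; D=0 Y=3 Q=5
Draw 4: a1=0.000, a2=0.000, a3=0.870, a0=0.870; τ=−ln(0.5428)/0.870=0.702 → t=1.346; u2·a0=0.1211·0.870=0.105; a1+a2=0.000 < 0.105 ≤ a1+…+a3=0.870 → R3 fires; D=2 Y=4 Q=4
Draw 5: a1=3.280, a2=0.668, a3=0.928, a0=4.876; τ=−ln(0.8064)/4.876=0.044 → t=1.390; u2·a0=0.9164·4.876=4.468; a1+a2=3.948 < 4.468 ≤ a1+…+a3=4.876 → R3 fires; D=4 Y=5 Q=3
Draw 6: a1=8.200, a2=1.336, a3=0.870, a0=10.406; τ=−ln(0.5753)/10.406=0.053 → t=1.443; u2·a0=0.2025·10.406=2.107 ≤ a1=8.200 → R1 fires; D=3 Y=5 Q=3
Draw 7: a1=6.150, a2=1.002, a3=0.870, a0=8.022; τ=−ln(0.6249)/8.022=0.059 → t=1.502; u2·a0=0.5104·8.022=4.094 ≤ a1=6.150 → R1 fires; D=2 Y=5 Q=3
Draw 8: a1=4.100, a2=0.668, a3=0.870, a0=5.638; τ=−ln(0.5804)/5.638=0.096 → t=1.598; u2·a0=0.6881·5.638=3.880 ≤ a1=4.100 → R1 fires; D=1 Y=5 Q=3
Draw 9: a1=2.050, a2=0.334, a3=0.870, a0=3.254; τ=−ln(0.9357)/3.254=0.020 → t=1.619; u2·a0=0.8249·3.254=2.684; a1+a2=2.384 < 2.684 ≤ a1+…+a3=3.254 → R3 fires; D=3 Y=6 Q=2
Draw 10: a1=7.380, a2=1.002, a3=0.696, a0=9.078; τ=−ln(0.7356)/9.078=0.034 → t=1.652; u2·a0=0.6793·9.078=6.167 ≤ a1=7.380 → R1 fires; D=2 Y=6 Q=2
Draw 11: a1=4.920, a2=0.668, a3=0.696, a0=6.284; τ=−ln(0.8228)/6.284=0.031 → t=1.684; u2·a0=0.9941·6.284=6.247; a1+a2=5.588 < 6.247 ≤ a1+…+a3=6.284 → R3 fires; D=4 Y=7 Q=1
Draw 12: a1=11.480, a2=1.336, a3=0.406, a0=13.222; τ=−ln(0.1268)/13.222=0.156 → t=1.840 > T=1.72: stop.
At T=1.72: D=4 Y=7 Q=1; the largest is Y.

Dominant species at T: Y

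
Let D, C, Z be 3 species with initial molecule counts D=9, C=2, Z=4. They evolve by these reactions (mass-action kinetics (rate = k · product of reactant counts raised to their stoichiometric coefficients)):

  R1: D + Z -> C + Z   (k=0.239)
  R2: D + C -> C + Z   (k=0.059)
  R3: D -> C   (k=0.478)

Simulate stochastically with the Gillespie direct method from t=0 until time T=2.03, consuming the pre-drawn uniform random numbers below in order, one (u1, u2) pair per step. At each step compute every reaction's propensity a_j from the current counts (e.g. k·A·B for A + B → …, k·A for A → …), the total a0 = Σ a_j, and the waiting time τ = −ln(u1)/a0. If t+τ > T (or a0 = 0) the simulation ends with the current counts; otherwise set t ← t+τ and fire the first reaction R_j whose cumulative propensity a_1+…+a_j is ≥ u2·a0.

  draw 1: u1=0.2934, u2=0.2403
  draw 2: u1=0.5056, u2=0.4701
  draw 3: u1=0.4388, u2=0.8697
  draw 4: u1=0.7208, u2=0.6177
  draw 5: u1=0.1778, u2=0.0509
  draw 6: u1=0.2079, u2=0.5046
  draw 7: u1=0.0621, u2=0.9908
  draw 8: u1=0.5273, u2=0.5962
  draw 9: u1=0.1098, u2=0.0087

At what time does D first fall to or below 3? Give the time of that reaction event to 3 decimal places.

Threshold first reached at t = 0.612

t=0.000: D=9 C=2 Z=4
Draw 1: a1=8.604, a2=1.062, a3=4.302, a0=13.968; τ=−ln(0.2934)/13.968=0.088 → t=0.088; u2·a0=0.2403·13.968=3.357 ≤ a1=8.604 → R1 fires; D=8 C=3 Z=4
Draw 2: a1=7.648, a2=1.416, a3=3.824, a0=12.888; τ=−ln(0.5056)/12.888=0.053 → t=0.141; u2·a0=0.4701·12.888=6.059 ≤ a1=7.648 → R1 fires; D=7 C=4 Z=4
Draw 3: a1=6.692, a2=1.652, a3=3.346, a0=11.690; τ=−ln(0.4388)/11.690=0.070 → t=0.211; u2·a0=0.8697·11.690=10.167; a1+a2=8.344 < 10.167 ≤ a1+…+a3=11.690 → R3 fires; D=6 C=5 Z=4
Draw 4: a1=5.736, a2=1.770, a3=2.868, a0=10.374; τ=−ln(0.7208)/10.374=0.032 → t=0.243; u2·a0=0.6177·10.374=6.408; a1=5.736 < 6.408 ≤ a1+a2=7.506 → R2 fires; D=5 C=5 Z=5
Draw 5: a1=5.975, a2=1.475, a3=2.390, a0=9.840; τ=−ln(0.1778)/9.840=0.176 → t=0.418; u2·a0=0.0509·9.840=0.501 ≤ a1=5.975 → R1 fires; D=4 C=6 Z=5
Draw 6: a1=4.780, a2=1.416, a3=1.912, a0=8.108; τ=−ln(0.2079)/8.108=0.194 → t=0.612; u2·a0=0.5046·8.108=4.091 ≤ a1=4.780 → R1 fires; D=3 C=7 Z=5
Draw 7: a1=3.585, a2=1.239, a3=1.434, a0=6.258; τ=−ln(0.0621)/6.258=0.444 → t=1.056; u2·a0=0.9908·6.258=6.200; a1+a2=4.824 < 6.200 ≤ a1+…+a3=6.258 → R3 fires; D=2 C=8 Z=5
Draw 8: a1=2.390, a2=0.944, a3=0.956, a0=4.290; τ=−ln(0.5273)/4.290=0.149 → t=1.205; u2·a0=0.5962·4.290=2.558; a1=2.390 < 2.558 ≤ a1+a2=3.334 → R2 fires; D=1 C=8 Z=6
Draw 9: a1=1.434, a2=0.472, a3=0.478, a0=2.384; τ=−ln(0.1098)/2.384=0.927 → t=2.132 > T=2.03: stop.
D first becomes ≤ 3 when it reaches 3 at the event at t=0.612.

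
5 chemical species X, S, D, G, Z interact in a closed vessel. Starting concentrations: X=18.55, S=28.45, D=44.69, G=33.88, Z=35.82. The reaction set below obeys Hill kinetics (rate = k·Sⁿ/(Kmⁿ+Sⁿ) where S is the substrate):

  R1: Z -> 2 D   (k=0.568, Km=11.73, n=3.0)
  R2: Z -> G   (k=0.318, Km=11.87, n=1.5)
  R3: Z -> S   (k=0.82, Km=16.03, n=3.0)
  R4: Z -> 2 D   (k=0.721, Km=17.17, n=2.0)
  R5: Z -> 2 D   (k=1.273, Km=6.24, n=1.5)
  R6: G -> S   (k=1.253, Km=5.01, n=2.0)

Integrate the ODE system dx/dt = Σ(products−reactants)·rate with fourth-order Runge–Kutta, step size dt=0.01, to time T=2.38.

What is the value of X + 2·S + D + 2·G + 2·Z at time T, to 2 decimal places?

Value at T = 259.54

Check how each reaction changes W = X + 2·S + D + 2·G + 2·Z (weight of products minus weight of reactants):
R1: Z -> 2 D: (1·2) − (2·1) = 2 − 2 = 0
R2: Z -> G: (2·1) − (2·1) = 2 − 2 = 0
R3: Z -> S: (2·1) − (2·1) = 2 − 2 = 0
R4: Z -> 2 D: (1·2) − (2·1) = 2 − 2 = 0
R5: Z -> 2 D: (1·2) − (2·1) = 2 − 2 = 0
R6: G -> S: (2·1) − (2·1) = 2 − 2 = 0
Every reaction leaves W unchanged, so W is conserved and no simulation is needed: W(T) = W(0) = 18.55 + 2·28.45 + 44.69 + 2·33.88 + 2·35.82 = 259.54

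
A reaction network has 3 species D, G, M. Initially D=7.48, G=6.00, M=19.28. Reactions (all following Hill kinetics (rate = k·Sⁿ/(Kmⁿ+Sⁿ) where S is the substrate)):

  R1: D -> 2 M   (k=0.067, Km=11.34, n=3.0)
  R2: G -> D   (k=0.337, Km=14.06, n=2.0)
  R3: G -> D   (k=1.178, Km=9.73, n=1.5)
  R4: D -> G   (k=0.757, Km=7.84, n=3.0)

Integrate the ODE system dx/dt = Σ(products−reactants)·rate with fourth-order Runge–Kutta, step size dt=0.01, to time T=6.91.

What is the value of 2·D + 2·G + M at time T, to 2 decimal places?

Check how each reaction changes W = 2·D + 2·G + M (weight of products minus weight of reactants):
R1: D -> 2 M: (1·2) − (2·1) = 2 − 2 = 0
R2: G -> D: (2·1) − (2·1) = 2 − 2 = 0
R3: G -> D: (2·1) − (2·1) = 2 − 2 = 0
R4: D -> G: (2·1) − (2·1) = 2 − 2 = 0
Every reaction leaves W unchanged, so W is conserved and no simulation is needed: W(T) = W(0) = 2·7.48 + 2·6.00 + 19.28 = 46.24

Value at T = 46.24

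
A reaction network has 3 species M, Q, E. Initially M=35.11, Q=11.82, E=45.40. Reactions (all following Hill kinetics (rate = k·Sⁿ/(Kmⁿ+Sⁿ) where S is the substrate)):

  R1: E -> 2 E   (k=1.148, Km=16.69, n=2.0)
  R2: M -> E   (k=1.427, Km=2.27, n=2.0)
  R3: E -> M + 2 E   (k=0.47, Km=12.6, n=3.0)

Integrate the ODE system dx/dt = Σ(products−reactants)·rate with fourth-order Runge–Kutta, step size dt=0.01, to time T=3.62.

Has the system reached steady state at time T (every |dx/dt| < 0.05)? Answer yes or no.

RK4 with dt=0.01: 362 steps to T=3.62. Trajectory (selected grid times):
t=0.00: M=35.11 Q=11.82 E=45.40
t=0.40: M=34.73 Q=11.82 E=46.56
t=0.80: M=34.34 Q=11.82 E=47.72
t=1.21: M=33.95 Q=11.82 E=48.91
t=1.61: M=33.57 Q=11.82 E=50.08
t=2.01: M=33.18 Q=11.82 E=51.24
t=2.41: M=32.80 Q=11.82 E=52.41
t=2.82: M=32.41 Q=11.82 E=53.61
t=3.22: M=32.03 Q=11.82 E=54.79
t=3.62: M=31.64 Q=11.82 E=55.96
Rates at T: R1=1.0542, R2=1.4197, R3=0.4647
dx/dt at T (Σ net stoichiometry × rate): M=-0.9550, Q=+0.0000, E=+2.9386
Largest |dx/dt| is |+2.9386| (E) ≥ 0.05 → not steady.

Steady state at T: no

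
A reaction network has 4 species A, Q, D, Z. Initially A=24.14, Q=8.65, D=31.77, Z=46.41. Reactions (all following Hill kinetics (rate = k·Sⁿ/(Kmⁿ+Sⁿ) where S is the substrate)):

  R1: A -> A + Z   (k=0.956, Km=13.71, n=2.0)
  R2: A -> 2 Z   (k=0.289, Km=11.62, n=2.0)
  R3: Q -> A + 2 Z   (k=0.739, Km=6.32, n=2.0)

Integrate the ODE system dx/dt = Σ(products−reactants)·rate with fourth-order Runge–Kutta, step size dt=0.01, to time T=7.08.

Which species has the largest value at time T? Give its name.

Dominant species at T: Z

RK4 with dt=0.01: 708 steps to T=7.08. Trajectory (selected grid times):
t=0.00: A=24.14 Q=8.65 D=31.77 Z=46.41
t=0.79: A=24.33 Q=8.28 D=31.77 Z=48.10
t=1.57: A=24.50 Q=7.92 D=31.77 Z=49.75
t=2.36: A=24.67 Q=7.57 D=31.77 Z=51.40
t=3.15: A=24.82 Q=7.23 D=31.77 Z=53.03
t=3.93: A=24.95 Q=6.91 D=31.77 Z=54.61
t=4.72: A=25.08 Q=6.60 D=31.77 Z=56.19
t=5.51: A=25.19 Q=6.30 D=31.77 Z=57.75
t=6.29: A=25.28 Q=6.02 D=31.77 Z=59.25
t=7.08: A=25.36 Q=5.75 D=31.77 Z=60.76
At T=7.08: A=25.36 Q=5.75 D=31.77 Z=60.76; the largest is Z.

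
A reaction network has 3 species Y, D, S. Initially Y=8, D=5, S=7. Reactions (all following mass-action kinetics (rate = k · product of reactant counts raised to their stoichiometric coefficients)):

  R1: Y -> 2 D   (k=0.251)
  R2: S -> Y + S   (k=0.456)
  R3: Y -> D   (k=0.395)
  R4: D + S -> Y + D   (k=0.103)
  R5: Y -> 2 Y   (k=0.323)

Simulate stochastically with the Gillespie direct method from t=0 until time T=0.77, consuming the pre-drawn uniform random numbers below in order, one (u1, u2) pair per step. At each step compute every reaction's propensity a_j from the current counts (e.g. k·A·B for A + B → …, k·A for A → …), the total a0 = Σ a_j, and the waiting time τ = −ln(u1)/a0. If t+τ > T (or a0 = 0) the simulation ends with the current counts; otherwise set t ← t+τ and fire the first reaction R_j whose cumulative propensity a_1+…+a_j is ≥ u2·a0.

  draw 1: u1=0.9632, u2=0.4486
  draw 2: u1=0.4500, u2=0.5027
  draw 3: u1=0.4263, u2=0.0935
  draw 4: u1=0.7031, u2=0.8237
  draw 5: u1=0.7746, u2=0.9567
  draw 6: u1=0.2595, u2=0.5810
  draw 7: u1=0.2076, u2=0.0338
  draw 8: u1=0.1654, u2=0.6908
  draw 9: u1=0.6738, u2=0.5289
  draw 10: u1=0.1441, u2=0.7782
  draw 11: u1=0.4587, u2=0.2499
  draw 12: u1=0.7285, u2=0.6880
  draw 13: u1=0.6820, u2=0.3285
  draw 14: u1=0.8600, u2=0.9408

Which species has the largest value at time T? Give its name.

Dominant species at T: D

t=0.000: Y=8 D=5 S=7
Draw 1: a1=2.008, a2=3.192, a3=3.160, a4=3.605, a5=2.584, a0=14.549; τ=−ln(0.9632)/14.549=0.003 → t=0.003; u2·a0=0.4486·14.549=6.527; a1+a2=5.200 < 6.527 ≤ a1+…+a3=8.360 → R3 fires; Y=7 D=6 S=7
Draw 2: a1=1.757, a2=3.192, a3=2.765, a4=4.326, a5=2.261, a0=14.301; τ=−ln(0.4500)/14.301=0.056 → t=0.058; u2·a0=0.5027·14.301=7.189; a1+a2=4.949 < 7.189 ≤ a1+…+a3=7.714 → R3 fires; Y=6 D=7 S=7
Draw 3: a1=1.506, a2=3.192, a3=2.370, a4=5.047, a5=1.938, a0=14.053; τ=−ln(0.4263)/14.053=0.061 → t=0.119; u2·a0=0.0935·14.053=1.314 ≤ a1=1.506 → R1 fires; Y=5 D=9 S=7
Draw 4: a1=1.255, a2=3.192, a3=1.975, a4=6.489, a5=1.615, a0=14.526; τ=−ln(0.7031)/14.526=0.024 → t=0.143; u2·a0=0.8237·14.526=11.965; a1+…+a3=6.422 < 11.965 ≤ a1+…+a4=12.911 → R4 fires; Y=6 D=9 S=6
Draw 5: a1=1.506, a2=2.736, a3=2.370, a4=5.562, a5=1.938, a0=14.112; τ=−ln(0.7746)/14.112=0.018 → t=0.161; u2·a0=0.9567·14.112=13.501; a1+…+a4=12.174 < 13.501 ≤ a1+…+a5=14.112 → R5 fires; Y=7 D=9 S=6
Draw 6: a1=1.757, a2=2.736, a3=2.765, a4=5.562, a5=2.261, a0=15.081; τ=−ln(0.2595)/15.081=0.089 → t=0.251; u2·a0=0.5810·15.081=8.762; a1+…+a3=7.258 < 8.762 ≤ a1+…+a4=12.820 → R4 fires; Y=8 D=9 S=5
Draw 7: a1=2.008, a2=2.280, a3=3.160, a4=4.635, a5=2.584, a0=14.667; τ=−ln(0.2076)/14.667=0.107 → t=0.358; u2·a0=0.0338·14.667=0.496 ≤ a1=2.008 → R1 fires; Y=7 D=11 S=5
Draw 8: a1=1.757, a2=2.280, a3=2.765, a4=5.665, a5=2.261, a0=14.728; τ=−ln(0.1654)/14.728=0.122 → t=0.480; u2·a0=0.6908·14.728=10.174; a1+…+a3=6.802 < 10.174 ≤ a1+…+a4=12.467 → R4 fires; Y=8 D=11 S=4
Draw 9: a1=2.008, a2=1.824, a3=3.160, a4=4.532, a5=2.584, a0=14.108; τ=−ln(0.6738)/14.108=0.028 → t=0.508; u2·a0=0.5289·14.108=7.462; a1+…+a3=6.992 < 7.462 ≤ a1+…+a4=11.524 → R4 fires; Y=9 D=11 S=3
Draw 10: a1=2.259, a2=1.368, a3=3.555, a4=3.399, a5=2.907, a0=13.488; τ=−ln(0.1441)/13.488=0.144 → t=0.652; u2·a0=0.7782·13.488=10.496; a1+…+a3=7.182 < 10.496 ≤ a1+…+a4=10.581 → R4 fires; Y=10 D=11 S=2
Draw 11: a1=2.510, a2=0.912, a3=3.950, a4=2.266, a5=3.230, a0=12.868; τ=−ln(0.4587)/12.868=0.061 → t=0.712; u2·a0=0.2499·12.868=3.216; a1=2.510 < 3.216 ≤ a1+a2=3.422 → R2 fires; Y=11 D=11 S=2
Draw 12: a1=2.761, a2=0.912, a3=4.345, a4=2.266, a5=3.553, a0=13.837; τ=−ln(0.7285)/13.837=0.023 → t=0.735; u2·a0=0.6880·13.837=9.520; a1+…+a3=8.018 < 9.520 ≤ a1+…+a4=10.284 → R4 fires; Y=12 D=11 S=1
Draw 13: a1=3.012, a2=0.456, a3=4.740, a4=1.133, a5=3.876, a0=13.217; τ=−ln(0.6820)/13.217=0.029 → t=0.764; u2·a0=0.3285·13.217=4.342; a1+a2=3.468 < 4.342 ≤ a1+…+a3=8.208 → R3 fires; Y=11 D=12 S=1
Draw 14: a1=2.761, a2=0.456, a3=4.345, a4=1.236, a5=3.553, a0=12.351; τ=−ln(0.8600)/12.351=0.012 → t=0.776 > T=0.77: stop.
At T=0.77: Y=11 D=12 S=1; the largest is D.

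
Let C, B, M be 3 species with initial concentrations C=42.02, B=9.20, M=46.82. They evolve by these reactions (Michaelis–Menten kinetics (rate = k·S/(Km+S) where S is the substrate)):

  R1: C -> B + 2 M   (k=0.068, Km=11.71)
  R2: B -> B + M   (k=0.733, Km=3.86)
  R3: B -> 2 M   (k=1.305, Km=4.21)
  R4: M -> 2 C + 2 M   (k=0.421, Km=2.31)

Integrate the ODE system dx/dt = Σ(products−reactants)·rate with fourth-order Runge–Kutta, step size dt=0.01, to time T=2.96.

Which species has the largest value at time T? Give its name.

Dominant species at T: M

RK4 with dt=0.01: 296 steps to T=2.96. Trajectory (selected grid times):
t=0.00: C=42.02 B=9.20 M=46.82
t=0.33: C=42.27 B=8.92 M=47.75
t=0.66: C=42.51 B=8.65 M=48.66
t=0.99: C=42.76 B=8.38 M=49.57
t=1.32: C=43.01 B=8.11 M=50.48
t=1.64: C=43.25 B=7.86 M=51.35
t=1.97: C=43.50 B=7.59 M=52.23
t=2.30: C=43.75 B=7.34 M=53.11
t=2.63: C=44.00 B=7.08 M=53.98
t=2.96: C=44.25 B=6.83 M=54.84
At T=2.96: C=44.25 B=6.83 M=54.84; the largest is M.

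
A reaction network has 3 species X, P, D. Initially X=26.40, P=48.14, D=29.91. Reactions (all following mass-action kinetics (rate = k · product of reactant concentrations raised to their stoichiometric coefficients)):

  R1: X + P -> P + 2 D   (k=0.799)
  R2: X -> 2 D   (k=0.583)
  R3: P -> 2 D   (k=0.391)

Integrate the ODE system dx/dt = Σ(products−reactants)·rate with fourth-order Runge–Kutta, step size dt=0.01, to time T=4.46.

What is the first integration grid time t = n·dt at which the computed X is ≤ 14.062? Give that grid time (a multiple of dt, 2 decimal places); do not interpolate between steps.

RK4 with dt=0.01: 446 steps to T=4.46. Trajectory (selected grid times):
t=0.00: X=26.40 P=48.14 D=29.91
t=0.01: X=17.88 P=47.95 D=47.32
t=0.02: X=12.13 P=47.77 D=59.20
t=0.50: X=0.00 P=39.59 D=99.81
t=0.99: X=0.00 P=32.69 D=113.61
t=1.49: X=0.00 P=26.88 D=125.22
t=1.98: X=0.00 P=22.20 D=134.60
t=2.48: X=0.00 P=18.25 D=142.48
t=2.97: X=0.00 P=15.07 D=148.85
t=3.47: X=0.00 P=12.40 D=154.20
t=3.96: X=0.00 P=10.23 D=158.52
t=4.46: X=0.00 P=8.42 D=162.16
X(0.01)=17.881 > 14.062 but X(0.02)=12.129 ≤ 14.062, so the first grid time is t=0.02.

Threshold first reached at t = 0.02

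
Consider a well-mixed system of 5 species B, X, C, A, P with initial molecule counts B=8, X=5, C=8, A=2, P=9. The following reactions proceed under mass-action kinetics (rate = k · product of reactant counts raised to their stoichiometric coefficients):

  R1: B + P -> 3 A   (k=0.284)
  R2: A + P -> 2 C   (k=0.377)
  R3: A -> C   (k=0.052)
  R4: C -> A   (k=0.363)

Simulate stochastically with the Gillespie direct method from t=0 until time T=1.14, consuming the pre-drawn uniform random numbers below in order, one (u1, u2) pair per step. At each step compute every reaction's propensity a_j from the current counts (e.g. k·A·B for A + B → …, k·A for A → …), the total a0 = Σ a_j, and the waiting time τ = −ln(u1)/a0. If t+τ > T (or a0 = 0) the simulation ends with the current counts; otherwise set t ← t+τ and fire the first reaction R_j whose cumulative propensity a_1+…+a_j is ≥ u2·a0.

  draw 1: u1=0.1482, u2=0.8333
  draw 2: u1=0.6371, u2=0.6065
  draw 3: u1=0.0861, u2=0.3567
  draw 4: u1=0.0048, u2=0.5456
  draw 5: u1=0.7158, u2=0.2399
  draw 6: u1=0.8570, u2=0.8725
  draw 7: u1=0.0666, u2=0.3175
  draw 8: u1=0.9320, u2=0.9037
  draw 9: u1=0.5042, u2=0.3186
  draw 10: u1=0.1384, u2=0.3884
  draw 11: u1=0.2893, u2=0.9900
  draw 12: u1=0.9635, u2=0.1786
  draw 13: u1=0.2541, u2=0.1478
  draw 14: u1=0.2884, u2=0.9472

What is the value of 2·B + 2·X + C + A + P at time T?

Check how each reaction changes W = 2·B + 2·X + C + A + P (weight of products minus weight of reactants):
R1: B + P -> 3 A: (1·3) − (2·1 + 1·1) = 3 − 3 = 0
R2: A + P -> 2 C: (1·2) − (1·1 + 1·1) = 2 − 2 = 0
R3: A -> C: (1·1) − (1·1) = 1 − 1 = 0
R4: C -> A: (1·1) − (1·1) = 1 − 1 = 0
Every reaction leaves W unchanged, so W is conserved and no simulation is needed: W(T) = W(0) = 2·8 + 2·5 + 8 + 2 + 9 = 45

Value at T = 45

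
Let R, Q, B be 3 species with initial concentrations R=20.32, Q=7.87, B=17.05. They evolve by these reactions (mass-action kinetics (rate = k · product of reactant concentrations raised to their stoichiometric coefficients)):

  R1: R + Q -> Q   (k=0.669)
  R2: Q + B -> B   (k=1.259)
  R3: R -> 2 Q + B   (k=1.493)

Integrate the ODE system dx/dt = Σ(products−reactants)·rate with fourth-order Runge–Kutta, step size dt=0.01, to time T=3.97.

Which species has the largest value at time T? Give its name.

Dominant species at T: B

RK4 with dt=0.01: 397 steps to T=3.97. Trajectory (selected grid times):
t=0.00: R=20.32 Q=7.87 B=17.05
t=0.44: R=5.99 Q=0.65 B=23.89
t=0.88: R=2.75 Q=0.26 B=26.59
t=1.32: R=1.35 Q=0.12 B=27.88
t=1.76: R=0.68 Q=0.06 B=28.53
t=2.21: R=0.34 Q=0.03 B=28.86
t=2.65: R=0.18 Q=0.02 B=29.02
t=3.09: R=0.09 Q=0.01 B=29.11
t=3.53: R=0.05 Q=0.00 B=29.15
t=3.97: R=0.02 Q=0.00 B=29.18
At T=3.97: R=0.02 Q=0.00 B=29.18; the largest is B.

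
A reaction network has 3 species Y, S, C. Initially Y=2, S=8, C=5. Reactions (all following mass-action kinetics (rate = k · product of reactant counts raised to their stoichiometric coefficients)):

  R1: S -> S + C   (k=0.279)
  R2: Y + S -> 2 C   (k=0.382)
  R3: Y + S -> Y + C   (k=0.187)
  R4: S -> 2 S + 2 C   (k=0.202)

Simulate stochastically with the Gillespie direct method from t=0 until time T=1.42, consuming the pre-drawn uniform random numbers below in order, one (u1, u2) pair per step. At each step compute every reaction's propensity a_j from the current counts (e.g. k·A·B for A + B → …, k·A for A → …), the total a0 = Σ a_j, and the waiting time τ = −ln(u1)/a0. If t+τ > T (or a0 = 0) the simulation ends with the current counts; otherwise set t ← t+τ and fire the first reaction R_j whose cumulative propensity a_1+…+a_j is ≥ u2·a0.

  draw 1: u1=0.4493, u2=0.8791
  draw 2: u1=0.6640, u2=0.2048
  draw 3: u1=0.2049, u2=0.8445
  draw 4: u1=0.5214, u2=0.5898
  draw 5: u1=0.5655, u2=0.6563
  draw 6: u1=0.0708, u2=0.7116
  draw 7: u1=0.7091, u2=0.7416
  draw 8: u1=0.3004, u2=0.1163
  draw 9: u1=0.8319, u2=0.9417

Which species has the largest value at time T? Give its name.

t=0.000: Y=2 S=8 C=5
Draw 1: a1=2.232, a2=6.112, a3=2.992, a4=1.616, a0=12.952; τ=−ln(0.4493)/12.952=0.062 → t=0.062; u2·a0=0.8791·12.952=11.386; a1+…+a3=11.336 < 11.386 ≤ a1+…+a4=12.952 → R4 fires; Y=2 S=9 C=7
Draw 2: a1=2.511, a2=6.876, a3=3.366, a4=1.818, a0=14.571; τ=−ln(0.6640)/14.571=0.028 → t=0.090; u2·a0=0.2048·14.571=2.984; a1=2.511 < 2.984 ≤ a1+a2=9.387 → R2 fires; Y=1 S=8 C=9
Draw 3: a1=2.232, a2=3.056, a3=1.496, a4=1.616, a0=8.400; τ=−ln(0.2049)/8.400=0.189 → t=0.279; u2·a0=0.8445·8.400=7.094; a1+…+a3=6.784 < 7.094 ≤ a1+…+a4=8.400 → R4 fires; Y=1 S=9 C=11
Draw 4: a1=2.511, a2=3.438, a3=1.683, a4=1.818, a0=9.450; τ=−ln(0.5214)/9.450=0.069 → t=0.348; u2·a0=0.5898·9.450=5.574; a1=2.511 < 5.574 ≤ a1+a2=5.949 → R2 fires; Y=0 S=8 C=13
Draw 5: a1=2.232, a2=0.000, a3=0.000, a4=1.616, a0=3.848; τ=−ln(0.5655)/3.848=0.148 → t=0.496; u2·a0=0.6563·3.848=2.525; a1+…+a3=2.232 < 2.525 ≤ a1+…+a4=3.848 → R4 fires; Y=0 S=9 C=15
Draw 6: a1=2.511, a2=0.000, a3=0.000, a4=1.818, a0=4.329; τ=−ln(0.0708)/4.329=0.612 → t=1.107; u2·a0=0.7116·4.329=3.081; a1+…+a3=2.511 < 3.081 ≤ a1+…+a4=4.329 → R4 fires; Y=0 S=10 C=17
Draw 7: a1=2.790, a2=0.000, a3=0.000, a4=2.020, a0=4.810; τ=−ln(0.7091)/4.810=0.071 → t=1.179; u2·a0=0.7416·4.810=3.567; a1+…+a3=2.790 < 3.567 ≤ a1+…+a4=4.810 → R4 fires; Y=0 S=11 C=19
Draw 8: a1=3.069, a2=0.000, a3=0.000, a4=2.222, a0=5.291; τ=−ln(0.3004)/5.291=0.227 → t=1.406; u2·a0=0.1163·5.291=0.615 ≤ a1=3.069 → R1 fires; Y=0 S=11 C=20
Draw 9: a1=3.069, a2=0.000, a3=0.000, a4=2.222, a0=5.291; τ=−ln(0.8319)/5.291=0.035 → t=1.441 > T=1.42: stop.
At T=1.42: Y=0 S=11 C=20; the largest is C.

Dominant species at T: C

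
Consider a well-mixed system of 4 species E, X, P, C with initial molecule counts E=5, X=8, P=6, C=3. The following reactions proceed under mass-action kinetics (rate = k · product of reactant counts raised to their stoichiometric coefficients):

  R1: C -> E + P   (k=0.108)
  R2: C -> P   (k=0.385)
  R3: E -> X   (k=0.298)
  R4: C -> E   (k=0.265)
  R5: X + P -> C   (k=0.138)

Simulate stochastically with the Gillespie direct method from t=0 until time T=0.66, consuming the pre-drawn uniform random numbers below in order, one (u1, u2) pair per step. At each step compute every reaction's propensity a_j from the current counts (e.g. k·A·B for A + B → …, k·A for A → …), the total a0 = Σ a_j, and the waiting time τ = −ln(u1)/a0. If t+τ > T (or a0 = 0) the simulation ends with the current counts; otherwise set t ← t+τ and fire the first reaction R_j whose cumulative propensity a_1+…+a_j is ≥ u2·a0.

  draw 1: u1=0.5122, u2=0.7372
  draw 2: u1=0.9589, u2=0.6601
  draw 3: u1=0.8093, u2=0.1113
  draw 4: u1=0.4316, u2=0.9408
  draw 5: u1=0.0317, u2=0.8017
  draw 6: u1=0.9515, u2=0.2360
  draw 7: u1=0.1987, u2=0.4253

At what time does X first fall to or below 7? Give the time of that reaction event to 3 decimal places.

t=0.000: E=5 X=8 P=6 C=3
Draw 1: a1=0.324, a2=1.155, a3=1.490, a4=0.795, a5=6.624, a0=10.388; τ=−ln(0.5122)/10.388=0.064 → t=0.064; u2·a0=0.7372·10.388=7.658; a1+…+a4=3.764 < 7.658 ≤ a1+…+a5=10.388 → R5 fires; E=5 X=7 P=5 C=4
Draw 2: a1=0.432, a2=1.540, a3=1.490, a4=1.060, a5=4.830, a0=9.352; τ=−ln(0.9589)/9.352=0.004 → t=0.069; u2·a0=0.6601·9.352=6.173; a1+…+a4=4.522 < 6.173 ≤ a1+…+a5=9.352 → R5 fires; E=5 X=6 P=4 C=5
Draw 3: a1=0.540, a2=1.925, a3=1.490, a4=1.325, a5=3.312, a0=8.592; τ=−ln(0.8093)/8.592=0.025 → t=0.094; u2·a0=0.1113·8.592=0.956; a1=0.540 < 0.956 ≤ a1+a2=2.465 → R2 fires; E=5 X=6 P=5 C=4
Draw 4: a1=0.432, a2=1.540, a3=1.490, a4=1.060, a5=4.140, a0=8.662; τ=−ln(0.4316)/8.662=0.097 → t=0.191; u2·a0=0.9408·8.662=8.149; a1+…+a4=4.522 < 8.149 ≤ a1+…+a5=8.662 → R5 fires; E=5 X=5 P=4 C=5
Draw 5: a1=0.540, a2=1.925, a3=1.490, a4=1.325, a5=2.760, a0=8.040; τ=−ln(0.0317)/8.040=0.429 → t=0.620; u2·a0=0.8017·8.040=6.446; a1+…+a4=5.280 < 6.446 ≤ a1+…+a5=8.040 → R5 fires; E=5 X=4 P=3 C=6
Draw 6: a1=0.648, a2=2.310, a3=1.490, a4=1.590, a5=1.656, a0=7.694; τ=−ln(0.9515)/7.694=0.006 → t=0.626; u2·a0=0.2360·7.694=1.816; a1=0.648 < 1.816 ≤ a1+a2=2.958 → R2 fires; E=5 X=4 P=4 C=5
Draw 7: a1=0.540, a2=1.925, a3=1.490, a4=1.325, a5=2.208, a0=7.488; τ=−ln(0.1987)/7.488=0.216 → t=0.842 > T=0.66: stop.
X first becomes ≤ 7 when it reaches 7 at the event at t=0.064.

Threshold first reached at t = 0.064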